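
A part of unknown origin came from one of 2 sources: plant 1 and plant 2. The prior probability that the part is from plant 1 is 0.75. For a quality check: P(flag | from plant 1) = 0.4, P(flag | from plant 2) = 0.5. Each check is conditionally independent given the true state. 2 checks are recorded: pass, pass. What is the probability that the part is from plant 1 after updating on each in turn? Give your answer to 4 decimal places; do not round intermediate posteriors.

After 'pass': P(plant 1) = 0.6·0.7500 / (0.6·0.7500 + 0.5·0.2500) ≈ 0.7826
After 'pass': P(plant 1) = 0.6·0.7826 / (0.6·0.7826 + 0.5·0.2174) ≈ 0.8120

0.8120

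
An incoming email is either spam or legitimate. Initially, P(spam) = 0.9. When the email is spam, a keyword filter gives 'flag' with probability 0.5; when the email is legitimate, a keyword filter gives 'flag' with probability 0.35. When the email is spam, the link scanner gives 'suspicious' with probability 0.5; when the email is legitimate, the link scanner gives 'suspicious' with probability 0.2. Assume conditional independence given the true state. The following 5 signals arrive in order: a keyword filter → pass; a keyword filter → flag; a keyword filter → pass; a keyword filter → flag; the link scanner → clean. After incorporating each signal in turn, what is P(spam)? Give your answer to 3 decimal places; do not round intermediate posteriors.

After a keyword filter='pass': P(spam) = 0.5·0.9000 / (0.5·0.9000 + 0.65·0.1000) ≈ 0.8738
After a keyword filter='flag': P(spam) = 0.5·0.8738 / (0.5·0.8738 + 0.35·0.1262) ≈ 0.9082
After a keyword filter='pass': P(spam) = 0.5·0.9082 / (0.5·0.9082 + 0.65·0.0918) ≈ 0.8838
After a keyword filter='flag': P(spam) = 0.5·0.8838 / (0.5·0.8838 + 0.35·0.1162) ≈ 0.9157
After the link scanner='clean': P(spam) = 0.5·0.9157 / (0.5·0.9157 + 0.8·0.0843) ≈ 0.8717

0.872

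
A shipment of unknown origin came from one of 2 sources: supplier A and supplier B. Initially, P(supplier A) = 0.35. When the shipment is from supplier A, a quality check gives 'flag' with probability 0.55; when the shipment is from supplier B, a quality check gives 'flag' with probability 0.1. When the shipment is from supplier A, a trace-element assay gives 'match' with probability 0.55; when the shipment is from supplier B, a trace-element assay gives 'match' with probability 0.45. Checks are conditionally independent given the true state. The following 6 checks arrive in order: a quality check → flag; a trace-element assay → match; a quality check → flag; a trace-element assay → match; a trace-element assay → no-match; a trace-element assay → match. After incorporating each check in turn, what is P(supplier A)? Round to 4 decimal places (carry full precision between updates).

0.9605

After a quality check='flag': P(supplier A) = 0.55·0.3500 / (0.55·0.3500 + 0.1·0.6500) ≈ 0.7476
After a trace-element assay='match': P(supplier A) = 0.55·0.7476 / (0.55·0.7476 + 0.45·0.2524) ≈ 0.7835
After a quality check='flag': P(supplier A) = 0.55·0.7835 / (0.55·0.7835 + 0.1·0.2165) ≈ 0.9522
After a trace-element assay='match': P(supplier A) = 0.55·0.9522 / (0.55·0.9522 + 0.45·0.0478) ≈ 0.9605
After a trace-element assay='no-match': P(supplier A) = 0.45·0.9605 / (0.45·0.9605 + 0.55·0.0395) ≈ 0.9522
After a trace-element assay='match': P(supplier A) = 0.55·0.9522 / (0.55·0.9522 + 0.45·0.0478) ≈ 0.9605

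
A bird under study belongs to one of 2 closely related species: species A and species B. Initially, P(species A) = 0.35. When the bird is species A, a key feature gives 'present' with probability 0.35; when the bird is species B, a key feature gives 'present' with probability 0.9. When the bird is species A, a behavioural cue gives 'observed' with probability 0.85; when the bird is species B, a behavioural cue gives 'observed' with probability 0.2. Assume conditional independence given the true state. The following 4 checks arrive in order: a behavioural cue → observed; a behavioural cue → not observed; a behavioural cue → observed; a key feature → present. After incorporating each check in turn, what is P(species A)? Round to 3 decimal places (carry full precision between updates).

After a behavioural cue='observed': P(species A) = 0.85·0.3500 / (0.85·0.3500 + 0.2·0.6500) ≈ 0.6959
After a behavioural cue='not observed': P(species A) = 0.15·0.6959 / (0.15·0.6959 + 0.8·0.3041) ≈ 0.3003
After a behavioural cue='observed': P(species A) = 0.85·0.3003 / (0.85·0.3003 + 0.2·0.6997) ≈ 0.6458
After a key feature='present': P(species A) = 0.35·0.6458 / (0.35·0.6458 + 0.9·0.3542) ≈ 0.4149

0.415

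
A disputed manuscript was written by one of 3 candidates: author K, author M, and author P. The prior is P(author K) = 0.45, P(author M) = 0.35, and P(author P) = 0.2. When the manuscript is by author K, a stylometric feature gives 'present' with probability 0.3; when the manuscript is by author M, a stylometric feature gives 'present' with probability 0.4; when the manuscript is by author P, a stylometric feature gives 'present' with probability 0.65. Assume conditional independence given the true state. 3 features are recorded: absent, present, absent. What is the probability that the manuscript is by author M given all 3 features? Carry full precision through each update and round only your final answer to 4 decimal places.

After 'absent': normaliser = 0.7·0.4500 + 0.6·0.3500 + 0.35·0.2000; P(author K) ≈ 0.5294, P(author M) ≈ 0.3529, P(author P) ≈ 0.1176
After 'present': normaliser = 0.3·0.5294 + 0.4·0.3529 + 0.65·0.1176; P(author K) ≈ 0.4219, P(author M) ≈ 0.3750, P(author P) ≈ 0.2031
After 'absent': normaliser = 0.7·0.4219 + 0.6·0.3750 + 0.35·0.2031; P(author K) ≈ 0.4993, P(author M) ≈ 0.3804, P(author P) ≈ 0.1202

0.3804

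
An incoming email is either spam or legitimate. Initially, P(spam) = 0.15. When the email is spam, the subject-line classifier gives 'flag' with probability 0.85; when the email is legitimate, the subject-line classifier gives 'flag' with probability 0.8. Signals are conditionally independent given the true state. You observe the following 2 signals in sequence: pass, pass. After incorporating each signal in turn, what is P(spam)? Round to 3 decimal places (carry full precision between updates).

After 'pass': P(spam) = 0.15·0.1500 / (0.15·0.1500 + 0.2·0.8500) ≈ 0.1169
After 'pass': P(spam) = 0.15·0.1169 / (0.15·0.1169 + 0.2·0.8831) ≈ 0.0903

0.090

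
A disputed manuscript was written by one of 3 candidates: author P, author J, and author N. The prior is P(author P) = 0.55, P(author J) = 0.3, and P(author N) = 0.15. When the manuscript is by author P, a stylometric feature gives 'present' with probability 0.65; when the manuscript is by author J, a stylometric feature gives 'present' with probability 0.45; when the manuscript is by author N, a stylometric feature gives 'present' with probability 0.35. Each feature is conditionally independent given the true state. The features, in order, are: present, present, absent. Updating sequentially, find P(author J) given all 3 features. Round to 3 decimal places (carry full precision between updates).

0.264

Each posterior becomes the prior for the next update.
After 'present': normaliser = 0.65·0.5500 + 0.45·0.3000 + 0.35·0.1500; P(author P) ≈ 0.6560, P(author J) ≈ 0.2477, P(author N) ≈ 0.0963
After 'present': normaliser = 0.65·0.6560 + 0.45·0.2477 + 0.35·0.0963; P(author P) ≈ 0.7460, P(author J) ≈ 0.1950, P(author N) ≈ 0.0590
After 'absent': normaliser = 0.35·0.7460 + 0.55·0.1950 + 0.65·0.0590; P(author P) ≈ 0.6420, P(author J) ≈ 0.2637, P(author N) ≈ 0.0943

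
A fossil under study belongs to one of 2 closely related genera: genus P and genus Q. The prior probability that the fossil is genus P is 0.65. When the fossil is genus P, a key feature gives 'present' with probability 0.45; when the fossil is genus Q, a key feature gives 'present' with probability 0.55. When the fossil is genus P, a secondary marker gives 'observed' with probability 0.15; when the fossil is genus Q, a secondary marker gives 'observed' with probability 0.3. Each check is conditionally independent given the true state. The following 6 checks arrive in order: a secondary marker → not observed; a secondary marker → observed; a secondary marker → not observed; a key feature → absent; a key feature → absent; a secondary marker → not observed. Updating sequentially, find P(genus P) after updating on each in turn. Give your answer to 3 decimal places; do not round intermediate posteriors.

After a secondary marker='not observed': P(genus P) = 0.85·0.6500 / (0.85·0.6500 + 0.7·0.3500) ≈ 0.6928
After a secondary marker='observed': P(genus P) = 0.15·0.6928 / (0.15·0.6928 + 0.3·0.3072) ≈ 0.5300
After a secondary marker='not observed': P(genus P) = 0.85·0.5300 / (0.85·0.5300 + 0.7·0.4700) ≈ 0.5779
After a key feature='absent': P(genus P) = 0.55·0.5779 / (0.55·0.5779 + 0.45·0.4221) ≈ 0.6259
After a key feature='absent': P(genus P) = 0.55·0.6259 / (0.55·0.6259 + 0.45·0.3741) ≈ 0.6716
After a secondary marker='not observed': P(genus P) = 0.85·0.6716 / (0.85·0.6716 + 0.7·0.3284) ≈ 0.7129

0.713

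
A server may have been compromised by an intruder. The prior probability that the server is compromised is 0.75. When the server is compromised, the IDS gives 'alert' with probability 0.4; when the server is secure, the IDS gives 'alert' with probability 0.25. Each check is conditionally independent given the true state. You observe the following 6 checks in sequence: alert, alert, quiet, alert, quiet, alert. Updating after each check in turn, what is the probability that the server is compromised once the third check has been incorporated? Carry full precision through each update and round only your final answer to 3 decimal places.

0.860

After 'alert': P(compromised) = 0.4·0.7500 / (0.4·0.7500 + 0.25·0.2500) ≈ 0.8276
After 'alert': P(compromised) = 0.4·0.8276 / (0.4·0.8276 + 0.25·0.1724) ≈ 0.8848
After 'quiet': P(compromised) = 0.6·0.8848 / (0.6·0.8848 + 0.75·0.1152) ≈ 0.8600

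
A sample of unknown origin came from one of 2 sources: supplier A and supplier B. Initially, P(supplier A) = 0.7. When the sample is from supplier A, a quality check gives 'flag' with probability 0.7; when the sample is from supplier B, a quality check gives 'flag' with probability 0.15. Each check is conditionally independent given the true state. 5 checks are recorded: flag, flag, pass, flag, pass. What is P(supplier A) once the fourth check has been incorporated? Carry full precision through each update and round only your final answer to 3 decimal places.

0.988

After 'flag': P(supplier A) = 0.7·0.7000 / (0.7·0.7000 + 0.15·0.3000) ≈ 0.9159
After 'flag': P(supplier A) = 0.7·0.9159 / (0.7·0.9159 + 0.15·0.0841) ≈ 0.9807
After 'pass': P(supplier A) = 0.3·0.9807 / (0.3·0.9807 + 0.85·0.0193) ≈ 0.9472
After 'flag': P(supplier A) = 0.7·0.9472 / (0.7·0.9472 + 0.15·0.0528) ≈ 0.9882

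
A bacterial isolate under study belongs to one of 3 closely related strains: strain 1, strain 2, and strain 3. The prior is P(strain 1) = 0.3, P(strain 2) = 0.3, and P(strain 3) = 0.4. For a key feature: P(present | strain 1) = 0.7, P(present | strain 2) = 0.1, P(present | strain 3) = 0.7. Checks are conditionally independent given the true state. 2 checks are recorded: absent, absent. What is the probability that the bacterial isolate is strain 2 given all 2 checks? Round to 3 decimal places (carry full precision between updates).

After 'absent': normaliser = 0.3·0.3000 + 0.9·0.3000 + 0.3·0.4000; P(strain 1) ≈ 0.1875, P(strain 2) ≈ 0.5625, P(strain 3) ≈ 0.2500
After 'absent': normaliser = 0.3·0.1875 + 0.9·0.5625 + 0.3·0.2500; P(strain 1) ≈ 0.0882, P(strain 2) ≈ 0.7941, P(strain 3) ≈ 0.1176

0.794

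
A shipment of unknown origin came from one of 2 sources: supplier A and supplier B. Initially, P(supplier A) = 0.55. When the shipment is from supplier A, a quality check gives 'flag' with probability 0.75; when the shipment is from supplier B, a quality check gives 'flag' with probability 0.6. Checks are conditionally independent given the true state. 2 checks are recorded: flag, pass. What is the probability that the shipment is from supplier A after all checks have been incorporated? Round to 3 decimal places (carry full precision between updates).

0.488

After 'flag': P(supplier A) = 0.75·0.5500 / (0.75·0.5500 + 0.6·0.4500) ≈ 0.6044
After 'pass': P(supplier A) = 0.25·0.6044 / (0.25·0.6044 + 0.4·0.3956) ≈ 0.4885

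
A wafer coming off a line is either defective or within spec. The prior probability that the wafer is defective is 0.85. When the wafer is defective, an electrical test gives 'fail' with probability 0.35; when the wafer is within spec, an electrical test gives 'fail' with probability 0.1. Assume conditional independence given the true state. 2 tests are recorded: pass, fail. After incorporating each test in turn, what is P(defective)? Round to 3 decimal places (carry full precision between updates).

0.935

After 'pass': P(defective) = 0.65·0.8500 / (0.65·0.8500 + 0.9·0.1500) ≈ 0.8036
After 'fail': P(defective) = 0.35·0.8036 / (0.35·0.8036 + 0.1·0.1964) ≈ 0.9347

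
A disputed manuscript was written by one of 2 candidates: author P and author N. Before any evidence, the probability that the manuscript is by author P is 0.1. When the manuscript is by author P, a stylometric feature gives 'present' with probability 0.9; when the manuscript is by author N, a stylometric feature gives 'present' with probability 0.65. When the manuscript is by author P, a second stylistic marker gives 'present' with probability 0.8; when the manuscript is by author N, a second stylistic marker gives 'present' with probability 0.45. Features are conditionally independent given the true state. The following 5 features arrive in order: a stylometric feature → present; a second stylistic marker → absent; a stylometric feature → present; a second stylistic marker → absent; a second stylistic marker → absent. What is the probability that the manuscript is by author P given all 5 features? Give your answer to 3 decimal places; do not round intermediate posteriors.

0.010

After a stylometric feature='present': P(author P) = 0.9·0.1000 / (0.9·0.1000 + 0.65·0.9000) ≈ 0.1333
After a second stylistic marker='absent': P(author P) = 0.2·0.1333 / (0.2·0.1333 + 0.55·0.8667) ≈ 0.0530
After a stylometric feature='present': P(author P) = 0.9·0.0530 / (0.9·0.0530 + 0.65·0.9470) ≈ 0.0719
After a second stylistic marker='absent': P(author P) = 0.2·0.0719 / (0.2·0.0719 + 0.55·0.9281) ≈ 0.0274
After a second stylistic marker='absent': P(author P) = 0.2·0.0274 / (0.2·0.0274 + 0.55·0.9726) ≈ 0.0101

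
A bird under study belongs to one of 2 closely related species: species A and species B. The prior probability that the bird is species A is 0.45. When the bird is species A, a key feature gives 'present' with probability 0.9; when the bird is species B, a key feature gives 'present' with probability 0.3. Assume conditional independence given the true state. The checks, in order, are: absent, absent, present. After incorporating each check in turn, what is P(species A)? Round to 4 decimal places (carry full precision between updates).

0.0477

After 'absent': P(species A) = 0.1·0.4500 / (0.1·0.4500 + 0.7·0.5500) ≈ 0.1047
After 'absent': P(species A) = 0.1·0.1047 / (0.1·0.1047 + 0.7·0.8953) ≈ 0.0164
After 'present': P(species A) = 0.9·0.0164 / (0.9·0.0164 + 0.3·0.9836) ≈ 0.0477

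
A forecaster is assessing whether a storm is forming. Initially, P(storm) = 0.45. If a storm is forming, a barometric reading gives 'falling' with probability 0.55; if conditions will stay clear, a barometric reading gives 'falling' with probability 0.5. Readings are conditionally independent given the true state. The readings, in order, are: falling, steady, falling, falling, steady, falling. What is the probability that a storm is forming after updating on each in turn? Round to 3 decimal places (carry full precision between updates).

Apply Bayes' rule sequentially, carrying P(storm) forward.
After 'falling': P(storm) = 0.55·0.4500 / (0.55·0.4500 + 0.5·0.5500) ≈ 0.4737
After 'steady': P(storm) = 0.45·0.4737 / (0.45·0.4737 + 0.5·0.5263) ≈ 0.4475
After 'falling': P(storm) = 0.55·0.4475 / (0.55·0.4475 + 0.5·0.5525) ≈ 0.4712
After 'falling': P(storm) = 0.55·0.4712 / (0.55·0.4712 + 0.5·0.5288) ≈ 0.4950
After 'steady': P(storm) = 0.45·0.4950 / (0.45·0.4950 + 0.5·0.5050) ≈ 0.4687
After 'falling': P(storm) = 0.55·0.4687 / (0.55·0.4687 + 0.5·0.5313) ≈ 0.4925

0.492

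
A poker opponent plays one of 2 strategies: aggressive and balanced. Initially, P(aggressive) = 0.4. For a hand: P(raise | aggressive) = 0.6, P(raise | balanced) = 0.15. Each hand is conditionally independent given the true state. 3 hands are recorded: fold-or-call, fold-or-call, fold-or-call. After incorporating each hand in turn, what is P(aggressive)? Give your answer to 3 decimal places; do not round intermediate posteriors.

After 'fold-or-call': P(aggressive) = 0.4·0.4000 / (0.4·0.4000 + 0.85·0.6000) ≈ 0.2388
After 'fold-or-call': P(aggressive) = 0.4·0.2388 / (0.4·0.2388 + 0.85·0.7612) ≈ 0.1286
After 'fold-or-call': P(aggressive) = 0.4·0.1286 / (0.4·0.1286 + 0.85·0.8714) ≈ 0.0650

0.065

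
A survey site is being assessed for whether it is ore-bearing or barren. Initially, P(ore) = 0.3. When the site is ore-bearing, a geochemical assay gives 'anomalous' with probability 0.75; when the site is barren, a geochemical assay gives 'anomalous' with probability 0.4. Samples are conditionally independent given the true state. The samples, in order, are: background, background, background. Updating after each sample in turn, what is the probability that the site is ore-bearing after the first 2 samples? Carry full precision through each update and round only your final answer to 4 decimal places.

After 'background': P(ore) = 0.25·0.3000 / (0.25·0.3000 + 0.6·0.7000) ≈ 0.1515
After 'background': P(ore) = 0.25·0.1515 / (0.25·0.1515 + 0.6·0.8485) ≈ 0.0693

0.0693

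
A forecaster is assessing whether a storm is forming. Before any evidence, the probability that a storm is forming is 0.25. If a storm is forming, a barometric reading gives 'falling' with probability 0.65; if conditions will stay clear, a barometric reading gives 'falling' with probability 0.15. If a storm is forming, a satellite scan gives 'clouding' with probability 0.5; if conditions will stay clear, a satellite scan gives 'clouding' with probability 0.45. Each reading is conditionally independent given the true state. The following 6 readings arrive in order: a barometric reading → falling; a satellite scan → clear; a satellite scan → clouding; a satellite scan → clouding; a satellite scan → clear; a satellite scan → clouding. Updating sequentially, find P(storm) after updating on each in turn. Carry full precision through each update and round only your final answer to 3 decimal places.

After a barometric reading='falling': P(storm) = 0.65·0.2500 / (0.65·0.2500 + 0.15·0.7500) ≈ 0.5909
After a satellite scan='clear': P(storm) = 0.5·0.5909 / (0.5·0.5909 + 0.55·0.4091) ≈ 0.5677
After a satellite scan='clouding': P(storm) = 0.5·0.5677 / (0.5·0.5677 + 0.45·0.4323) ≈ 0.5933
After a satellite scan='clouding': P(storm) = 0.5·0.5933 / (0.5·0.5933 + 0.45·0.4067) ≈ 0.6185
After a satellite scan='clear': P(storm) = 0.5·0.6185 / (0.5·0.6185 + 0.55·0.3815) ≈ 0.5958
After a satellite scan='clouding': P(storm) = 0.5·0.5958 / (0.5·0.5958 + 0.45·0.4042) ≈ 0.6209

0.621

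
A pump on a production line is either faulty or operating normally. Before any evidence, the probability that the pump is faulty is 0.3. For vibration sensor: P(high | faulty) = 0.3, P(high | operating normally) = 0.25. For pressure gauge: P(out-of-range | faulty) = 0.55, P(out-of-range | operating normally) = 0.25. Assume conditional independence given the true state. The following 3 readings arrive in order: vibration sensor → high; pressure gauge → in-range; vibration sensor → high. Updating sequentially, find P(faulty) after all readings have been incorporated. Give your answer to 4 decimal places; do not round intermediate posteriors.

After vibration sensor='high': P(faulty) = 0.3·0.3000 / (0.3·0.3000 + 0.25·0.7000) ≈ 0.3396
After pressure gauge='in-range': P(faulty) = 0.45·0.3396 / (0.45·0.3396 + 0.75·0.6604) ≈ 0.2358
After vibration sensor='high': P(faulty) = 0.3·0.2358 / (0.3·0.2358 + 0.25·0.7642) ≈ 0.2702

0.2702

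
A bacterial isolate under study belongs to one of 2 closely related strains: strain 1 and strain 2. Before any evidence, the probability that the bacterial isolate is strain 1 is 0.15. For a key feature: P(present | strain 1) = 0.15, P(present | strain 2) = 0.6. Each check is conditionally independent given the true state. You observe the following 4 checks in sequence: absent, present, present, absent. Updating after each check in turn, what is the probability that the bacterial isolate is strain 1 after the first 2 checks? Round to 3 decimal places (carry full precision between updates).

0.086

Apply Bayes' rule sequentially, carrying P(strain 1) forward.
After 'absent': P(strain 1) = 0.85·0.1500 / (0.85·0.1500 + 0.4·0.8500) ≈ 0.2727
After 'present': P(strain 1) = 0.15·0.2727 / (0.15·0.2727 + 0.6·0.7273) ≈ 0.0857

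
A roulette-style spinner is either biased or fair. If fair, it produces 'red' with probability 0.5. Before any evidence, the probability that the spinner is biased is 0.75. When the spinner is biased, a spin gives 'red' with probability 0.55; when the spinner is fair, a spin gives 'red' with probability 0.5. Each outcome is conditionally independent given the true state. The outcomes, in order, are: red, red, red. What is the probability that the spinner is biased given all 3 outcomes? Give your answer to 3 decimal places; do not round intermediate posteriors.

0.800

After 'red': P(biased) = 0.55·0.7500 / (0.55·0.7500 + 0.5·0.2500) ≈ 0.7674
After 'red': P(biased) = 0.55·0.7674 / (0.55·0.7674 + 0.5·0.2326) ≈ 0.7840
After 'red': P(biased) = 0.55·0.7840 / (0.55·0.7840 + 0.5·0.2160) ≈ 0.7997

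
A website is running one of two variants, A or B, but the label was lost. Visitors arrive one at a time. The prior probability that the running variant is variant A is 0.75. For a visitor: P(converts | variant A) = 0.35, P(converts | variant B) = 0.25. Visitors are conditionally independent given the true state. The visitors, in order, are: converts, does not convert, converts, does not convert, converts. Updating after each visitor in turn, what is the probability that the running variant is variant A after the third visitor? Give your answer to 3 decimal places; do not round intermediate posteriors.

After 'converts': P(A) = 0.35·0.7500 / (0.35·0.7500 + 0.25·0.2500) ≈ 0.8077
After 'does not convert': P(A) = 0.65·0.8077 / (0.65·0.8077 + 0.75·0.1923) ≈ 0.7845
After 'converts': P(A) = 0.35·0.7845 / (0.35·0.7845 + 0.25·0.2155) ≈ 0.8360

0.836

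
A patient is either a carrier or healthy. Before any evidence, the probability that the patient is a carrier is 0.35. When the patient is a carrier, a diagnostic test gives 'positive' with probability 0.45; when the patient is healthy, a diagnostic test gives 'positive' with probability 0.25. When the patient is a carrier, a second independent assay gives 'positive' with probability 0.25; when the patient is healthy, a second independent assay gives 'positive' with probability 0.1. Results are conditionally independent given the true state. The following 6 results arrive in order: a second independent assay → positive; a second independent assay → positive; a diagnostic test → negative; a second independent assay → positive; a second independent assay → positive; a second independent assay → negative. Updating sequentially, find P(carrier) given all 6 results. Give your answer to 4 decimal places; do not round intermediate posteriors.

Apply Bayes' rule sequentially, carrying P(carrier) forward.
After a second independent assay='positive': P(carrier) = 0.25·0.3500 / (0.25·0.3500 + 0.1·0.6500) ≈ 0.5738
After a second independent assay='positive': P(carrier) = 0.25·0.5738 / (0.25·0.5738 + 0.1·0.4262) ≈ 0.7709
After a diagnostic test='negative': P(carrier) = 0.55·0.7709 / (0.55·0.7709 + 0.75·0.2291) ≈ 0.7116
After a second independent assay='positive': P(carrier) = 0.25·0.7116 / (0.25·0.7116 + 0.1·0.2884) ≈ 0.8605
After a second independent assay='positive': P(carrier) = 0.25·0.8605 / (0.25·0.8605 + 0.1·0.1395) ≈ 0.9391
After a second independent assay='negative': P(carrier) = 0.75·0.9391 / (0.75·0.9391 + 0.9·0.0609) ≈ 0.9278

0.9278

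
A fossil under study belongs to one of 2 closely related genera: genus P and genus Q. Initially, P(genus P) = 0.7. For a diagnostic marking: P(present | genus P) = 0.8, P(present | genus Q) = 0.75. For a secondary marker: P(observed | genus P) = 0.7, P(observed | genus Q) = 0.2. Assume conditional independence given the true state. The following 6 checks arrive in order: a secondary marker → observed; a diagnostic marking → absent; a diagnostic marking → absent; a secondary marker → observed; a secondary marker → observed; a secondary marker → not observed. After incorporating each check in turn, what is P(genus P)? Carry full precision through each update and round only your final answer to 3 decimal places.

0.960

Each posterior becomes the prior for the next update.
After a secondary marker='observed': P(genus P) = 0.7·0.7000 / (0.7·0.7000 + 0.2·0.3000) ≈ 0.8909
After a diagnostic marking='absent': P(genus P) = 0.2·0.8909 / (0.2·0.8909 + 0.25·0.1091) ≈ 0.8673
After a diagnostic marking='absent': P(genus P) = 0.2·0.8673 / (0.2·0.8673 + 0.25·0.1327) ≈ 0.8394
After a secondary marker='observed': P(genus P) = 0.7·0.8394 / (0.7·0.8394 + 0.2·0.1606) ≈ 0.9482
After a secondary marker='observed': P(genus P) = 0.7·0.9482 / (0.7·0.9482 + 0.2·0.0518) ≈ 0.9846
After a secondary marker='not observed': P(genus P) = 0.3·0.9846 / (0.3·0.9846 + 0.8·0.0154) ≈ 0.9600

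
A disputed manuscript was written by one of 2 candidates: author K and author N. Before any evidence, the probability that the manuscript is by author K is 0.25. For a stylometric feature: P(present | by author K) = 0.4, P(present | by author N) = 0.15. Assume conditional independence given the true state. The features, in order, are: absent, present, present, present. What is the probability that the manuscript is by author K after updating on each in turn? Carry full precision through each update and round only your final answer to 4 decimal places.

0.8169

After 'absent': P(author K) = 0.6·0.2500 / (0.6·0.2500 + 0.85·0.7500) ≈ 0.1905
After 'present': P(author K) = 0.4·0.1905 / (0.4·0.1905 + 0.15·0.8095) ≈ 0.3855
After 'present': P(author K) = 0.4·0.3855 / (0.4·0.3855 + 0.15·0.6145) ≈ 0.6259
After 'present': P(author K) = 0.4·0.6259 / (0.4·0.6259 + 0.15·0.3741) ≈ 0.8169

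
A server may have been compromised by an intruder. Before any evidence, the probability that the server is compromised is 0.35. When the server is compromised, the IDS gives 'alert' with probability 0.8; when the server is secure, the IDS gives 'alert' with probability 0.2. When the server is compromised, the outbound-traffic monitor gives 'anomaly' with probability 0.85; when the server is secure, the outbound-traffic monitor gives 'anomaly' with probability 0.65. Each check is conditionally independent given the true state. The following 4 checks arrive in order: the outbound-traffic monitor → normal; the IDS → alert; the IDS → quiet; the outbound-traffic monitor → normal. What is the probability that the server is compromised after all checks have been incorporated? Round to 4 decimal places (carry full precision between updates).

Apply Bayes' rule sequentially, carrying P(compromised) forward.
After the outbound-traffic monitor='normal': P(compromised) = 0.15·0.3500 / (0.15·0.3500 + 0.35·0.6500) ≈ 0.1875
After the IDS='alert': P(compromised) = 0.8·0.1875 / (0.8·0.1875 + 0.2·0.8125) ≈ 0.4800
After the IDS='quiet': P(compromised) = 0.2·0.4800 / (0.2·0.4800 + 0.8·0.5200) ≈ 0.1875
After the outbound-traffic monitor='normal': P(compromised) = 0.15·0.1875 / (0.15·0.1875 + 0.35·0.8125) ≈ 0.0900

0.0900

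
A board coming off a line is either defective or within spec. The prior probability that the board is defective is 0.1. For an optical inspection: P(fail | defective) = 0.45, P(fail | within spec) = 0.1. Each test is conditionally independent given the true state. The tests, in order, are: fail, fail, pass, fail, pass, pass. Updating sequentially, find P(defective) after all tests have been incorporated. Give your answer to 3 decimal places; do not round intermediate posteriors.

0.698

After 'fail': P(defective) = 0.45·0.1000 / (0.45·0.1000 + 0.1·0.9000) ≈ 0.3333
After 'fail': P(defective) = 0.45·0.3333 / (0.45·0.3333 + 0.1·0.6667) ≈ 0.6923
After 'pass': P(defective) = 0.55·0.6923 / (0.55·0.6923 + 0.9·0.3077) ≈ 0.5789
After 'fail': P(defective) = 0.45·0.5789 / (0.45·0.5789 + 0.1·0.4211) ≈ 0.8609
After 'pass': P(defective) = 0.55·0.8609 / (0.55·0.8609 + 0.9·0.1391) ≈ 0.7908
After 'pass': P(defective) = 0.55·0.7908 / (0.55·0.7908 + 0.9·0.2092) ≈ 0.6980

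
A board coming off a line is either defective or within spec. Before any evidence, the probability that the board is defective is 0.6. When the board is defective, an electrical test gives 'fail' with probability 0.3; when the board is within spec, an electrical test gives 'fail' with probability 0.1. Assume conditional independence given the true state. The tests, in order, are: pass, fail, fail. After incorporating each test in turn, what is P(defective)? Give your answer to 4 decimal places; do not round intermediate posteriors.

0.9130

After 'pass': P(defective) = 0.7·0.6000 / (0.7·0.6000 + 0.9·0.4000) ≈ 0.5385
After 'fail': P(defective) = 0.3·0.5385 / (0.3·0.5385 + 0.1·0.4615) ≈ 0.7778
After 'fail': P(defective) = 0.3·0.7778 / (0.3·0.7778 + 0.1·0.2222) ≈ 0.9130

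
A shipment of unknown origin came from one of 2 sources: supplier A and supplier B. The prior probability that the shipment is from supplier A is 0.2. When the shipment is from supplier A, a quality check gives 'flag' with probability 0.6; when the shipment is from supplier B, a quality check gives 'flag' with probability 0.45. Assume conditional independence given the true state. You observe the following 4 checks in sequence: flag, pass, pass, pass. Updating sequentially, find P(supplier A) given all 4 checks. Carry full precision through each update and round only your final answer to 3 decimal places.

Each posterior becomes the prior for the next update.
After 'flag': P(supplier A) = 0.6·0.2000 / (0.6·0.2000 + 0.45·0.8000) ≈ 0.2500
After 'pass': P(supplier A) = 0.4·0.2500 / (0.4·0.2500 + 0.55·0.7500) ≈ 0.1951
After 'pass': P(supplier A) = 0.4·0.1951 / (0.4·0.1951 + 0.55·0.8049) ≈ 0.1499
After 'pass': P(supplier A) = 0.4·0.1499 / (0.4·0.1499 + 0.55·0.8501) ≈ 0.1137

0.114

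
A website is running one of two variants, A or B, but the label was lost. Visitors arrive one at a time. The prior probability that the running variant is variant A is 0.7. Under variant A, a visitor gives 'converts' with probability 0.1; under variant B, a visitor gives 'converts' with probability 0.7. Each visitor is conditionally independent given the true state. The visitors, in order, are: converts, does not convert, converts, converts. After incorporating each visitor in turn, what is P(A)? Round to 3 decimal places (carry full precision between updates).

After 'converts': P(A) = 0.1·0.7000 / (0.1·0.7000 + 0.7·0.3000) ≈ 0.2500
After 'does not convert': P(A) = 0.9·0.2500 / (0.9·0.2500 + 0.3·0.7500) ≈ 0.5000
After 'converts': P(A) = 0.1·0.5000 / (0.1·0.5000 + 0.7·0.5000) ≈ 0.1250
After 'converts': P(A) = 0.1·0.1250 / (0.1·0.1250 + 0.7·0.8750) ≈ 0.0200

0.020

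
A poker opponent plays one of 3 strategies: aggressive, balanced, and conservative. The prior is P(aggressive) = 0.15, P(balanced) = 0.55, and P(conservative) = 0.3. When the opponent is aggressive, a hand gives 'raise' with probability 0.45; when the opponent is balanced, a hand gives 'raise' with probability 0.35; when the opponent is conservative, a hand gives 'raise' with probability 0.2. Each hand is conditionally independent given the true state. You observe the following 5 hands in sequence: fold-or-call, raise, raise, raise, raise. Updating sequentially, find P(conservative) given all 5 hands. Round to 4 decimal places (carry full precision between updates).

After 'fold-or-call': normaliser = 0.55·0.1500 + 0.65·0.5500 + 0.8·0.3000; P(aggressive) ≈ 0.1213, P(balanced) ≈ 0.5257, P(conservative) ≈ 0.3529
After 'raise': normaliser = 0.45·0.1213 + 0.35·0.5257 + 0.2·0.3529; P(aggressive) ≈ 0.1766, P(balanced) ≈ 0.5951, P(conservative) ≈ 0.2283
After 'raise': normaliser = 0.45·0.1766 + 0.35·0.5951 + 0.2·0.2283; P(aggressive) ≈ 0.2383, P(balanced) ≈ 0.6247, P(conservative) ≈ 0.1369
After 'raise': normaliser = 0.45·0.2383 + 0.35·0.6247 + 0.2·0.1369; P(aggressive) ≈ 0.3036, P(balanced) ≈ 0.6189, P(conservative) ≈ 0.0775
After 'raise': normaliser = 0.45·0.3036 + 0.35·0.6189 + 0.2·0.0775; P(aggressive) ≈ 0.3705, P(balanced) ≈ 0.5875, P(conservative) ≈ 0.0421

0.0421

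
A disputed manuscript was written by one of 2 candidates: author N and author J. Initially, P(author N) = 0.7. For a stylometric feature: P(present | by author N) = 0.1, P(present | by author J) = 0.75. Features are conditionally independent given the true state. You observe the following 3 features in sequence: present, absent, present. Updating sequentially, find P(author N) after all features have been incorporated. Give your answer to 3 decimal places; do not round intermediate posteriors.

0.130

After 'present': P(author N) = 0.1·0.7000 / (0.1·0.7000 + 0.75·0.3000) ≈ 0.2373
After 'absent': P(author N) = 0.9·0.2373 / (0.9·0.2373 + 0.25·0.7627) ≈ 0.5283
After 'present': P(author N) = 0.1·0.5283 / (0.1·0.5283 + 0.75·0.4717) ≈ 0.1299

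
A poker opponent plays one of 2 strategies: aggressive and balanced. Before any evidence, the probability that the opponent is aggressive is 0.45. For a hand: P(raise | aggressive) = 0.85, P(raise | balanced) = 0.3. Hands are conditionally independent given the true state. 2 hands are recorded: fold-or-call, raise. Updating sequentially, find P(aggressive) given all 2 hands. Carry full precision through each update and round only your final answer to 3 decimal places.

After 'fold-or-call': P(aggressive) = 0.15·0.4500 / (0.15·0.4500 + 0.7·0.5500) ≈ 0.1492
After 'raise': P(aggressive) = 0.85·0.1492 / (0.85·0.1492 + 0.3·0.8508) ≈ 0.3319

0.332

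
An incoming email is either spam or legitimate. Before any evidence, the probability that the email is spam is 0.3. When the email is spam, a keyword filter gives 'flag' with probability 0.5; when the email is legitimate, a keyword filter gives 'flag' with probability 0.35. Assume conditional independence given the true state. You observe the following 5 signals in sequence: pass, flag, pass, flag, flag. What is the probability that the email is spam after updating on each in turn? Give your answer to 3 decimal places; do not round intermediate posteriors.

0.425

After 'pass': P(spam) = 0.5·0.3000 / (0.5·0.3000 + 0.65·0.7000) ≈ 0.2479
After 'flag': P(spam) = 0.5·0.2479 / (0.5·0.2479 + 0.35·0.7521) ≈ 0.3202
After 'pass': P(spam) = 0.5·0.3202 / (0.5·0.3202 + 0.65·0.6798) ≈ 0.2659
After 'flag': P(spam) = 0.5·0.2659 / (0.5·0.2659 + 0.35·0.7341) ≈ 0.3410
After 'flag': P(spam) = 0.5·0.3410 / (0.5·0.3410 + 0.35·0.6590) ≈ 0.4251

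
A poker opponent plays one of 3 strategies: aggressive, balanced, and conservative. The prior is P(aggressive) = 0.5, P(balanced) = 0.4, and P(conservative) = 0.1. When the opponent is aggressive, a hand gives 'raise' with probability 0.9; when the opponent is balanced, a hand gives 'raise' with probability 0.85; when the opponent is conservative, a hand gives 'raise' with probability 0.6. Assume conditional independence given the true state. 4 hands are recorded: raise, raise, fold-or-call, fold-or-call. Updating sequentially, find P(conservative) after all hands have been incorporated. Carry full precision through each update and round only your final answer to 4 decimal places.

0.3531

Each posterior becomes the prior for the next update.
After 'raise': normaliser = 0.9·0.5000 + 0.85·0.4000 + 0.6·0.1000; P(aggressive) ≈ 0.5294, P(balanced) ≈ 0.4000, P(conservative) ≈ 0.0706
After 'raise': normaliser = 0.9·0.5294 + 0.85·0.4000 + 0.6·0.0706; P(aggressive) ≈ 0.5548, P(balanced) ≈ 0.3959, P(conservative) ≈ 0.0493
After 'fold-or-call': normaliser = 0.1·0.5548 + 0.15·0.3959 + 0.4·0.0493; P(aggressive) ≈ 0.4122, P(balanced) ≈ 0.4412, P(conservative) ≈ 0.1466
After 'fold-or-call': normaliser = 0.1·0.4122 + 0.15·0.4412 + 0.4·0.1466; P(aggressive) ≈ 0.2483, P(balanced) ≈ 0.3986, P(conservative) ≈ 0.3531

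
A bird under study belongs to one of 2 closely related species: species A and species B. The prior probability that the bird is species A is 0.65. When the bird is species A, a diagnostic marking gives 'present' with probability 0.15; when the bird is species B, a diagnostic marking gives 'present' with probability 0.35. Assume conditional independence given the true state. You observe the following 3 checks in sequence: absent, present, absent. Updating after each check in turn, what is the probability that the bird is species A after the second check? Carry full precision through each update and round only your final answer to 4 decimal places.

0.5100

Each posterior becomes the prior for the next update.
After 'absent': P(species A) = 0.85·0.6500 / (0.85·0.6500 + 0.65·0.3500) ≈ 0.7083
After 'present': P(species A) = 0.15·0.7083 / (0.15·0.7083 + 0.35·0.2917) ≈ 0.5100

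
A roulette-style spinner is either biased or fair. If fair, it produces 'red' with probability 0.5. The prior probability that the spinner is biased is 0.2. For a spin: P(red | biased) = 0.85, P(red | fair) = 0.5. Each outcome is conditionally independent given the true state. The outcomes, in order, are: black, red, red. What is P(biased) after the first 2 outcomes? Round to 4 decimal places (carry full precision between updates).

After 'black': P(biased) = 0.15·0.2000 / (0.15·0.2000 + 0.5·0.8000) ≈ 0.0698
After 'red': P(biased) = 0.85·0.0698 / (0.85·0.0698 + 0.5·0.9302) ≈ 0.1131

0.1131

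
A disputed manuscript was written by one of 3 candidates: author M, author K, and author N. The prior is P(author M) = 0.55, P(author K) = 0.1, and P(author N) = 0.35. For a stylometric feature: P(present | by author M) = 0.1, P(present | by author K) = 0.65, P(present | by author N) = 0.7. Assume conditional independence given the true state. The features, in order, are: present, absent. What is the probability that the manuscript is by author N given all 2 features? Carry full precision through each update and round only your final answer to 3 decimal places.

After 'present': normaliser = 0.1·0.5500 + 0.65·0.1000 + 0.7·0.3500; P(author M) ≈ 0.1507, P(author K) ≈ 0.1781, P(author N) ≈ 0.6712
After 'absent': normaliser = 0.9·0.1507 + 0.35·0.1781 + 0.3·0.6712; P(author M) ≈ 0.3396, P(author K) ≈ 0.1561, P(author N) ≈ 0.5043

0.504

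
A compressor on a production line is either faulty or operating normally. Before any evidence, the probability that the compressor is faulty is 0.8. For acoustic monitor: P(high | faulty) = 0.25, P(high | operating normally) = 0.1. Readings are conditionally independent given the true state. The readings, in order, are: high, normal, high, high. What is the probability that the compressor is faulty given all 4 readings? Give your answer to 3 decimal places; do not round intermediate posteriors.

0.981

Each posterior becomes the prior for the next update.
After 'high': P(faulty) = 0.25·0.8000 / (0.25·0.8000 + 0.1·0.2000) ≈ 0.9091
After 'normal': P(faulty) = 0.75·0.9091 / (0.75·0.9091 + 0.9·0.0909) ≈ 0.8929
After 'high': P(faulty) = 0.25·0.8929 / (0.25·0.8929 + 0.1·0.1071) ≈ 0.9542
After 'high': P(faulty) = 0.25·0.9542 / (0.25·0.9542 + 0.1·0.0458) ≈ 0.9812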